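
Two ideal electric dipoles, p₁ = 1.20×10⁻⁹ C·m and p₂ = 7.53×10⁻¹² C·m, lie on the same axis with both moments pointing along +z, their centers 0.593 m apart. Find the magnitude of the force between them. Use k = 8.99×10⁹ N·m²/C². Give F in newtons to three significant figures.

F ≈ 3.94×10⁻⁹ N

On-axis field of dipole 1 at distance r: E = 2kp₁/r³. Force on dipole 2 is F = p₂·dE/dr (gradient along axis).
dE/dr = −6kp₁/r⁴, so |F| = 6kp₁p₂/r⁴ (attractive for aligned moments).
F = 6(8.99×10⁹)(1.20×10⁻⁹)(7.53×10⁻¹²)/(0.593)⁴ = 3.942×10⁻⁹ N.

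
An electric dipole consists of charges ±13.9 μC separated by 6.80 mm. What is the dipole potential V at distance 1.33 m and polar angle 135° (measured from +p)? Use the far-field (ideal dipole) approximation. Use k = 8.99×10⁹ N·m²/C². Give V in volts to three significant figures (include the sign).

Dipole moment p = qd = (1.39×10⁻⁵ C)(0.00680 m) = 9.452×10⁻⁸ C·m.
The dipole potential is V = kp cosθ / r².
V = (8.99×10⁹)(9.452×10⁻⁸)·cos135° / (1.33)² = -339.7 V.

V ≈ -340 V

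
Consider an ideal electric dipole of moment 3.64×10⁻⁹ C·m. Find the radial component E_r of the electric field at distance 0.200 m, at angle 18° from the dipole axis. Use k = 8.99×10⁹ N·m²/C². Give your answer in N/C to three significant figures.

E_r ≈ 7780 N/C

For a dipole, E_r = (2kp cosθ)/r³.
kp/r³ = (8.99×10⁹)(3.64×10⁻⁹)/(0.200)³ = 4090 N/C.
E_r = 2·4090·cos18° = 7780 N/C.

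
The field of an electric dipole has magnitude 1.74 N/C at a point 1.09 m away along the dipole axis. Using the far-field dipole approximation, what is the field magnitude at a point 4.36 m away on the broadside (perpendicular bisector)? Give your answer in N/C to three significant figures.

Dipole fields scale as 1/r³ in the far field.
The axial field is twice the equatorial field at the same r, so the geometry factor is 1/2.
E₂ = E₁ · (1/2) · (r₁/r₂)³ = 1.74 · 0.5 · (1.09/4.36)³.
(r₁/r₂)³ = (0.25)³ = 0.01562.
E₂ ≈ 0.01359 N/C.

E ≈ 0.0136 N/C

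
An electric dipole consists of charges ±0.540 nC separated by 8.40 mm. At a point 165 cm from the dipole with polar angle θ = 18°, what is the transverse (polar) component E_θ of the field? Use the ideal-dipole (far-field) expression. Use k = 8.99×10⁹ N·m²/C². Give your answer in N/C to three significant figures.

Dipole moment p = qd = (5.40×10⁻¹⁰ C)(0.00840 m) = 4.536×10⁻¹² C·m.
For a dipole, E_θ = (kp sinθ)/r³.
kp/r³ = (8.99×10⁹)(4.536×10⁻¹²)/(1.65)³ = 0.009078 N/C.
E_θ = 0.009078·sin18° = 0.002805 N/C.

E_θ ≈ 0.00281 N/C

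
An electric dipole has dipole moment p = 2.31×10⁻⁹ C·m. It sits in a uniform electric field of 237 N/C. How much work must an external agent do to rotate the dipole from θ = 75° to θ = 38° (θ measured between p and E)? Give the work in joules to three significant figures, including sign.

W_ext = ΔU = U(θ₂) − U(θ₁) = −pE cosθ₂ − (−pE cosθ₁) = pE(cosθ₁ − cosθ₂).
W = (2.31×10⁻⁹)(237)·(cos75° − cos38°) = (5.475×10⁻⁷)·(-0.5292) = -2.897×10⁻⁷ J.

W ≈ -2.90×10⁻⁷ J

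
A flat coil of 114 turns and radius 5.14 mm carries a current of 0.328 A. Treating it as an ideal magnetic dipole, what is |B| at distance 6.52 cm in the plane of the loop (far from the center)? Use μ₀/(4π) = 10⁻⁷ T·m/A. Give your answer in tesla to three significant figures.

m = NIA = NIπa² = 114·(0.328)·π·(0.00514)² = 0.003104 A·m².
In the equatorial plane B = (μ₀/4π)·m/r³ (half the axial value).
B = (10⁻⁷)·(0.003104) / (0.0652)³ = 1.120×10⁻⁶ T.

B ≈ 1.12×10⁻⁶ T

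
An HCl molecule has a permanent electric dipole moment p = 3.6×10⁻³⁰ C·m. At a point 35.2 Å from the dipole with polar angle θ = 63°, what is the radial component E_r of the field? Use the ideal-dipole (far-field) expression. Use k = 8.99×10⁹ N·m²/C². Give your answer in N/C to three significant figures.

E_r ≈ 6.74×10⁵ N/C

For a dipole, E_r = (2kp cosθ)/r³.
kp/r³ = (8.99×10⁹)(3.60×10⁻³⁰)/(3.52×10⁻⁹)³ = 7.421×10⁵ N/C.
E_r = 2·7.421×10⁵·cos63° = 6.738×10⁵ N/C.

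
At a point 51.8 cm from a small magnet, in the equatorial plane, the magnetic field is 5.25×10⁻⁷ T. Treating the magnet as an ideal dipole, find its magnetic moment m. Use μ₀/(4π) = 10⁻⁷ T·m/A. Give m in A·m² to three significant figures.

m ≈ 0.730 A·m²

In the equatorial plane B = (μ₀/4π)·m/r³, so m = Br³·4π/(μ₀).
m = (5.25×10⁻⁷)·(0.518)³ / (10⁻⁷) = 0.7297 A·m².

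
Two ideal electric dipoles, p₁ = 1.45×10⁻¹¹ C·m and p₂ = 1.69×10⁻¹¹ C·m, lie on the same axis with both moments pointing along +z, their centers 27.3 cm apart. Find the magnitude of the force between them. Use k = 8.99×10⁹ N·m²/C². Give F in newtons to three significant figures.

On-axis field of dipole 1 at distance r: E = 2kp₁/r³. Force on dipole 2 is F = p₂·dE/dr (gradient along axis).
dE/dr = −6kp₁/r⁴, so |F| = 6kp₁p₂/r⁴ (attractive for aligned moments).
F = 6(8.99×10⁹)(1.45×10⁻¹¹)(1.69×10⁻¹¹)/(0.273)⁴ = 2.380×10⁻⁹ N.

F ≈ 2.38×10⁻⁹ N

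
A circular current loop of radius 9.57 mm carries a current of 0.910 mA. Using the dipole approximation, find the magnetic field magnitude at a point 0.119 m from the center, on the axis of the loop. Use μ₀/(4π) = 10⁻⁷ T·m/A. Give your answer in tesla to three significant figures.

B ≈ 3.11×10⁻¹¹ T

Magnetic moment m = IA = Iπa² = (9.10×10⁻⁴)·π·(0.00957)² = 2.618×10⁻⁷ A·m².
On axis B = (μ₀/4π)·2m/r³.
B = 2·(10⁻⁷)·(2.618×10⁻⁷) / (0.119)³ = 3.107×10⁻¹¹ T.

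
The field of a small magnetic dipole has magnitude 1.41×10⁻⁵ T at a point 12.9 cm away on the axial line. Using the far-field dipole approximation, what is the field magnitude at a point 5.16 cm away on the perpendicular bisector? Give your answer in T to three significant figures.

B ≈ 1.10×10⁻⁴ T

Dipole fields scale as 1/r³ in the far field.
The axial field is twice the equatorial field at the same r, so the geometry factor is 1/2.
B₂ = B₁ · (1/2) · (r₁/r₂)³ = 1.41×10⁻⁵ · 0.5 · (12.9/5.16)³.
(r₁/r₂)³ = (2.5)³ = 15.62.
B₂ ≈ 1.102×10⁻⁴ T.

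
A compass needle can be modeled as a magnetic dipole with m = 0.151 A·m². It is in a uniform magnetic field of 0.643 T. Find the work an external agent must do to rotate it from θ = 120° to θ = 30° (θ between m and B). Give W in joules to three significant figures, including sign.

W_ext = ΔU = −mB cosθ₂ + mB cosθ₁ = mB(cosθ₁ − cosθ₂).
W = (0.151)(0.643)·(cos120° − cos30°) = (0.09709)·(-1.3660) = -0.1326 J.

W ≈ -0.133 J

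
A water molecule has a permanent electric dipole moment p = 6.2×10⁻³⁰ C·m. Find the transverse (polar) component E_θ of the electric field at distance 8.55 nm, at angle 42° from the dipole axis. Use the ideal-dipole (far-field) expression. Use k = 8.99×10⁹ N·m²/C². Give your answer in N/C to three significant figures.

E_θ ≈ 5.97×10⁴ N/C

For a dipole, E_θ = (kp sinθ)/r³.
kp/r³ = (8.99×10⁹)(6.20×10⁻³⁰)/(8.55×10⁻⁹)³ = 8.918×10⁴ N/C.
E_θ = 8.918×10⁴·sin42° = 5.967×10⁴ N/C.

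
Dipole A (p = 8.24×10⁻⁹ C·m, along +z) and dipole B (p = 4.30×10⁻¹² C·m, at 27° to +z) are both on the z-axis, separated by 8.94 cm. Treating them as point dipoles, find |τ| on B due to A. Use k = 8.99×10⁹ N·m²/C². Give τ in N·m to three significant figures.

The second dipole sits on the axis of the first, so the field there is axial: E₁ = 2kp₁/r³ along +z.
E₁ = 2(8.99×10⁹)(8.24×10⁻⁹)/(0.0894)³ = 2.074×10⁵ N/C.
Torque on the second dipole: τ = p₂ E₁ sinθ.
τ = (4.30×10⁻¹²)(2.074×10⁵)·sin27° = 4.048×10⁻⁷ N·m.

τ ≈ 4.05×10⁻⁷ N·m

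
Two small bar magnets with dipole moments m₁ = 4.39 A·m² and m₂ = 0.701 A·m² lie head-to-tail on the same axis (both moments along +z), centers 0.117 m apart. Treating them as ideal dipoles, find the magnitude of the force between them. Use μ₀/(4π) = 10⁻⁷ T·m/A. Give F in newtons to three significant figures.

On-axis B of dipole 1: B = (μ₀/4π)·2m₁/r³. Force on dipole 2: F = m₂·dB/dr.
dB/dr = −(μ₀/4π)·6m₁/r⁴, so |F| = (μ₀/4π)·6m₁m₂/r⁴.
F = 6(10⁻⁷)(4.39)(0.701)/(0.117)⁴ = 0.009853 N.

F ≈ 0.00985 N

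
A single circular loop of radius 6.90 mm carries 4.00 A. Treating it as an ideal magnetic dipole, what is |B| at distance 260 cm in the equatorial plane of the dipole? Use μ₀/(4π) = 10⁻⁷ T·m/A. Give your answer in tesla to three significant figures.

B ≈ 3.40×10⁻¹² T

Magnetic moment m = IA = Iπa² = (4.00)·π·(0.00690)² = 5.983×10⁻⁴ A·m².
In the equatorial plane B = (μ₀/4π)·m/r³ (half the axial value).
B = (10⁻⁷)·(5.983×10⁻⁴) / (2.60)³ = 3.404×10⁻¹² T.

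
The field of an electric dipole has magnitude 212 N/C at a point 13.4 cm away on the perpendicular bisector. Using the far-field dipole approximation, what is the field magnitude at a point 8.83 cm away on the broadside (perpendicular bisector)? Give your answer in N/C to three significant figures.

E ≈ 741 N/C

Dipole fields scale as 1/r³ in the far field; the geometry is the same at both points.
E₂ = E₁ · (r₁/r₂)³ = 212 · (13.4/8.83)³.
(r₁/r₂)³ = (1.518)³ = 3.495.
E₂ ≈ 740.9 N/C.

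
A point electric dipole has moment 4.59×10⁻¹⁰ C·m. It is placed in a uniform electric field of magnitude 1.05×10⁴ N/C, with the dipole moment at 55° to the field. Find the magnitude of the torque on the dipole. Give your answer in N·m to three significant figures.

Torque on an electric dipole: τ = pE sinθ.
τ = (4.59×10⁻¹⁰)(1.05×10⁴)·sin55° = 3.948×10⁻⁶ N·m.

τ ≈ 3.95×10⁻⁶ N·m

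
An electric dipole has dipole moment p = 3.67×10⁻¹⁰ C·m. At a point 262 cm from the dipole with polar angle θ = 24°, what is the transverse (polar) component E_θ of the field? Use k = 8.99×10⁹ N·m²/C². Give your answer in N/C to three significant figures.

For a dipole, E_θ = (kp sinθ)/r³.
kp/r³ = (8.99×10⁹)(3.67×10⁻¹⁰)/(2.62)³ = 0.1835 N/C.
E_θ = 0.1835·sin24° = 0.07462 N/C.

E_θ ≈ 0.0746 N/C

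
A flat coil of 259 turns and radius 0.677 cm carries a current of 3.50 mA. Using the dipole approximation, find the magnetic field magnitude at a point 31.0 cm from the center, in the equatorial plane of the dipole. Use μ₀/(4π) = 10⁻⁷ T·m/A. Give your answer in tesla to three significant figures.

m = NIA = NIπa² = 259·(0.00350)·π·(0.00677)² = 1.305×10⁻⁴ A·m².
In the equatorial plane B = (μ₀/4π)·m/r³ (half the axial value).
B = (10⁻⁷)·(1.305×10⁻⁴) / (0.310)³ = 4.381×10⁻¹⁰ T.

B ≈ 4.38×10⁻¹⁰ T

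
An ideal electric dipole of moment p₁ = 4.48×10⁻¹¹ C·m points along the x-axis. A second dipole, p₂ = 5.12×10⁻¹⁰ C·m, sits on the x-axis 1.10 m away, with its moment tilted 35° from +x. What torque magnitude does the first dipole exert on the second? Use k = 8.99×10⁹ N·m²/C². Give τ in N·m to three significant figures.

The second dipole sits on the axis of the first, so the field there is axial: E₁ = 2kp₁/r³ along +x.
E₁ = 2(8.99×10⁹)(4.48×10⁻¹¹)/(1.10)³ = 0.6052 N/C.
Torque on the second dipole: τ = p₂ E₁ sinθ.
τ = (5.12×10⁻¹⁰)(0.6052)·sin35° = 1.777×10⁻¹⁰ N·m.

τ ≈ 1.78×10⁻¹⁰ N·m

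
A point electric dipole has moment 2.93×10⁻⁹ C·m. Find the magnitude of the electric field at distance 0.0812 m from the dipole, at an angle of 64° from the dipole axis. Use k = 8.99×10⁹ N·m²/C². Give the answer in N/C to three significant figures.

At angle θ the dipole field magnitude is E = (kp/r³)·√(1 + 3cos²θ).
kp/r³ = (8.99×10⁹)(2.93×10⁻⁹) / (0.0812)³ = 4.920×10⁴ N/C.
√(1 + 3cos²64°) = √(1 + 3·0.1922) = √1.5765 ≈ 1.2556.
E ≈ 4.920×10⁴ × 1.256 = 6.177×10⁴ N/C.

E ≈ 6.18×10⁴ N/C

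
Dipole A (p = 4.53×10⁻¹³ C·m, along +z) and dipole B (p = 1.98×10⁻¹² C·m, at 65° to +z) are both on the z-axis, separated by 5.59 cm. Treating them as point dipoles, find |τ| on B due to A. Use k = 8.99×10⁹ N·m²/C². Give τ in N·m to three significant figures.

τ ≈ 8.37×10⁻¹¹ N·m

The second dipole sits on the axis of the first, so the field there is axial: E₁ = 2kp₁/r³ along +z.
E₁ = 2(8.99×10⁹)(4.53×10⁻¹³)/(0.0559)³ = 46.63 N/C.
Torque on the second dipole: τ = p₂ E₁ sinθ.
τ = (1.98×10⁻¹²)(46.63)·sin65° = 8.367×10⁻¹¹ N·m.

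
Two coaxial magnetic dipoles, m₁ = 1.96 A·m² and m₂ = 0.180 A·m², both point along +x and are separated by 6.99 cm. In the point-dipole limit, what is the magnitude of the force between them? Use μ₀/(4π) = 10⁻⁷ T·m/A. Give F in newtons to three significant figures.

F ≈ 0.00887 N

On-axis B of dipole 1: B = (μ₀/4π)·2m₁/r³. Force on dipole 2: F = m₂·dB/dr.
dB/dr = −(μ₀/4π)·6m₁/r⁴, so |F| = (μ₀/4π)·6m₁m₂/r⁴.
F = 6(10⁻⁷)(1.96)(0.180)/(0.0699)⁴ = 0.008867 N.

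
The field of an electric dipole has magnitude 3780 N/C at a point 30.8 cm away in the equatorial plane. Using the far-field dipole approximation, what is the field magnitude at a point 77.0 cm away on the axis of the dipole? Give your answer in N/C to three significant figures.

E ≈ 484 N/C

Dipole fields scale as 1/r³ in the far field.
The axial field is twice the equatorial field at the same r, so the geometry factor is 2/1.
E₂ = E₁ · (2/1) · (r₁/r₂)³ = 3780 · 2 · (30.8/77.0)³.
(r₁/r₂)³ = (0.4)³ = 0.064.
E₂ ≈ 483.8 N/C.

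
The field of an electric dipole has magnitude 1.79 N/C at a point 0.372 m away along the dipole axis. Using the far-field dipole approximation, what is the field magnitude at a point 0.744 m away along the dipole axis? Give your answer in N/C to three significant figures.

E ≈ 0.224 N/C

Dipole fields scale as 1/r³ in the far field; the geometry is the same at both points.
E₂ = E₁ · (r₁/r₂)³ = 1.79 · (0.372/0.744)³.
(r₁/r₂)³ = (0.5)³ = 0.125.
E₂ ≈ 0.2238 N/C.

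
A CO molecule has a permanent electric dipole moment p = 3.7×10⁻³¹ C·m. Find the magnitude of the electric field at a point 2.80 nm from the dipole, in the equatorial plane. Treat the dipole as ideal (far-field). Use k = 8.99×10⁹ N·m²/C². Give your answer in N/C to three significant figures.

On the perpendicular bisector E = kp/r³ (half the axial value at the same distance).
E = (8.99×10⁹)(3.70×10⁻³¹) / (2.80×10⁻⁹)³ = 1.515×10⁵ N/C.

E ≈ 1.52×10⁵ N/C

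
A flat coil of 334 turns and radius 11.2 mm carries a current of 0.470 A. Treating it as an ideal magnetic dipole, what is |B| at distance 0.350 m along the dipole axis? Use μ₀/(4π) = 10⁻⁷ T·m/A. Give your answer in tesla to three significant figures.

B ≈ 2.89×10⁻⁷ T

m = NIA = NIπa² = 334·(0.470)·π·(0.0112)² = 0.06186 A·m².
On axis B = (μ₀/4π)·2m/r³.
B = 2·(10⁻⁷)·(0.06186) / (0.350)³ = 2.886×10⁻⁷ T.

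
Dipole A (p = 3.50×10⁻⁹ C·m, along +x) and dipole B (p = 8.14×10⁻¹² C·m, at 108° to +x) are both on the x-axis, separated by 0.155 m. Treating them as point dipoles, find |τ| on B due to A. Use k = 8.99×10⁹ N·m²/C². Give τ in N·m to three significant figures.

The second dipole sits on the axis of the first, so the field there is axial: E₁ = 2kp₁/r³ along +x.
E₁ = 2(8.99×10⁹)(3.50×10⁻⁹)/(0.155)³ = 1.690×10⁴ N/C.
Torque on the second dipole: τ = p₂ E₁ sinθ.
τ = (8.14×10⁻¹²)(1.690×10⁴)·sin108° = 1.308×10⁻⁷ N·m.

τ ≈ 1.31×10⁻⁷ N·m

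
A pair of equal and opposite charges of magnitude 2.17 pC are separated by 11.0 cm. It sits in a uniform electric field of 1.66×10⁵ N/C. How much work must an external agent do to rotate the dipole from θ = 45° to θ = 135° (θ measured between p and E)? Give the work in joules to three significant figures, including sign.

Dipole moment p = qd = (2.17×10⁻¹² C)(0.110 m) = 2.387×10⁻¹³ C·m.
W_ext = ΔU = U(θ₂) − U(θ₁) = −pE cosθ₂ − (−pE cosθ₁) = pE(cosθ₁ − cosθ₂).
W = (2.387×10⁻¹³)(1.66×10⁵)·(cos45° − cos135°) = (3.962×10⁻⁸)·(+1.4142) = 5.604×10⁻⁸ J.

W ≈ 5.60×10⁻⁸ J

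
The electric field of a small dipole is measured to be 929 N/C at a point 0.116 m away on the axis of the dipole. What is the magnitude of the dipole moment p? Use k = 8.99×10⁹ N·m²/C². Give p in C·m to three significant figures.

On axis E = 2kp/r³, so p = Er³/(2k).
p = (929)·(0.116)³ / (2·8.99×10⁹) = 8.065×10⁻¹¹ C·m.

p ≈ 8.06×10⁻¹¹ C·m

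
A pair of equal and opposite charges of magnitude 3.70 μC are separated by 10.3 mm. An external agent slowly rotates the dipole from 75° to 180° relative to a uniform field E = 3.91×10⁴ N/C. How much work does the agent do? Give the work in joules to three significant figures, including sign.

Dipole moment p = qd = (3.70×10⁻⁶ C)(0.0103 m) = 3.811×10⁻⁸ C·m.
W_ext = ΔU = U(θ₂) − U(θ₁) = −pE cosθ₂ − (−pE cosθ₁) = pE(cosθ₁ − cosθ₂).
W = (3.811×10⁻⁸)(3.91×10⁴)·(cos75° − cos180°) = (0.001490)·(+1.2588) = 0.001876 J.

W ≈ 0.00188 J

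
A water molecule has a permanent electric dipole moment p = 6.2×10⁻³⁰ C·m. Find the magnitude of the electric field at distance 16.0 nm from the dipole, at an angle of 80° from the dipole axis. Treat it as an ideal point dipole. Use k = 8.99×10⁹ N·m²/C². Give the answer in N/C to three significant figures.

E ≈ 1.42×10⁴ N/C

At angle θ the dipole field magnitude is E = (kp/r³)·√(1 + 3cos²θ).
kp/r³ = (8.99×10⁹)(6.20×10⁻³⁰) / (1.60×10⁻⁸)³ = 1.361×10⁴ N/C.
√(1 + 3cos²80°) = √(1 + 3·0.0302) = √1.0905 ≈ 1.0443.
E ≈ 1.361×10⁴ × 1.044 = 1.421×10⁴ N/C.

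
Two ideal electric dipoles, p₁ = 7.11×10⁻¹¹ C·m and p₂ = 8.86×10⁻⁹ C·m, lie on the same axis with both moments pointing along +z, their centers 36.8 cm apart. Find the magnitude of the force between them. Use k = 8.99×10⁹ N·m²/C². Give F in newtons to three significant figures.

F ≈ 1.85×10⁻⁶ N

On-axis field of dipole 1 at distance r: E = 2kp₁/r³. Force on dipole 2 is F = p₂·dE/dr (gradient along axis).
dE/dr = −6kp₁/r⁴, so |F| = 6kp₁p₂/r⁴ (attractive for aligned moments).
F = 6(8.99×10⁹)(7.11×10⁻¹¹)(8.86×10⁻⁹)/(0.368)⁴ = 1.853×10⁻⁶ N.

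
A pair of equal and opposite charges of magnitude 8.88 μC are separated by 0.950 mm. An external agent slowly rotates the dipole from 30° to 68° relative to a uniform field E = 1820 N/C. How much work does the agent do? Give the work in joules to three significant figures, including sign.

Dipole moment p = qd = (8.88×10⁻⁶ C)(9.50×10⁻⁴ m) = 8.436×10⁻⁹ C·m.
W_ext = ΔU = U(θ₂) − U(θ₁) = −pE cosθ₂ − (−pE cosθ₁) = pE(cosθ₁ − cosθ₂).
W = (8.436×10⁻⁹)(1820)·(cos30° − cos68°) = (1.535×10⁻⁵)·(+0.4914) = 7.545×10⁻⁶ J.

W ≈ 7.55×10⁻⁶ J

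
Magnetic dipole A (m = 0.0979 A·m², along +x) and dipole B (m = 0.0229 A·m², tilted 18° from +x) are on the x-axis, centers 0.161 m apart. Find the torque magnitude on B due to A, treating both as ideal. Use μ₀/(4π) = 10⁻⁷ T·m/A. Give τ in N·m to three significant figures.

Dipole B is on the axis of dipole A, so B₁ there is axial: B₁ = (μ₀/4π)·2m₁/r³ along +x.
B₁ = 2(10⁻⁷)(0.0979)/(0.161)³ = 4.692×10⁻⁶ T.
τ = m₂ B₁ sinθ.
τ = (0.0229)(4.692×10⁻⁶)·sin18° = 3.320×10⁻⁸ N·m.

τ ≈ 3.32×10⁻⁸ N·m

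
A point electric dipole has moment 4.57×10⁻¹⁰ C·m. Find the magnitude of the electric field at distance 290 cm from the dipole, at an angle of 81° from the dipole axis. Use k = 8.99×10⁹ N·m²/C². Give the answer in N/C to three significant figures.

E ≈ 0.175 N/C

At angle θ the dipole field magnitude is E = (kp/r³)·√(1 + 3cos²θ).
kp/r³ = (8.99×10⁹)(4.57×10⁻¹⁰) / (2.90)³ = 0.1685 N/C.
√(1 + 3cos²81°) = √(1 + 3·0.0245) = √1.0734 ≈ 1.0361.
E ≈ 0.1685 × 1.036 = 0.1745 N/C.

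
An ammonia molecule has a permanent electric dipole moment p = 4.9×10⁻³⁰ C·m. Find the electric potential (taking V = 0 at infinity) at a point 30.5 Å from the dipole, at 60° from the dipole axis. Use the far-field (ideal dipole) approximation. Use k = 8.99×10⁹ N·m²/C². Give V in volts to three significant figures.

V ≈ 0.00237 V

The dipole potential is V = kp cosθ / r².
V = (8.99×10⁹)(4.90×10⁻³⁰)·cos60° / (3.05×10⁻⁹)² = 0.002368 V.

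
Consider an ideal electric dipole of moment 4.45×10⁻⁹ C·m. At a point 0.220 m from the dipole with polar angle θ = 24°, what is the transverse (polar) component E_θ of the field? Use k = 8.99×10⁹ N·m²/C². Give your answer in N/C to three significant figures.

For a dipole, E_θ = (kp sinθ)/r³.
kp/r³ = (8.99×10⁹)(4.45×10⁻⁹)/(0.220)³ = 3757 N/C.
E_θ = 3757·sin24° = 1528 N/C.

E_θ ≈ 1530 N/C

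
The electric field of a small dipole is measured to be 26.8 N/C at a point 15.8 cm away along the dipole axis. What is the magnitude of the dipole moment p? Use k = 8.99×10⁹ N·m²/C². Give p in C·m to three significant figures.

p ≈ 5.88×10⁻¹² C·m

On axis E = 2kp/r³, so p = Er³/(2k).
p = (26.8)·(0.158)³ / (2·8.99×10⁹) = 5.879×10⁻¹² C·m.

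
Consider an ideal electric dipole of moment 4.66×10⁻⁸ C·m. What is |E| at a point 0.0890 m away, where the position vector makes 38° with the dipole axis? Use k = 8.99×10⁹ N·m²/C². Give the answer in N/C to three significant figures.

At angle θ the dipole field magnitude is E = (kp/r³)·√(1 + 3cos²θ).
kp/r³ = (8.99×10⁹)(4.66×10⁻⁸) / (0.0890)³ = 5.943×10⁵ N/C.
√(1 + 3cos²38°) = √(1 + 3·0.6210) = √2.8629 ≈ 1.6920.
E ≈ 5.943×10⁵ × 1.692 = 1.005×10⁶ N/C.

E ≈ 1.01×10⁶ N/C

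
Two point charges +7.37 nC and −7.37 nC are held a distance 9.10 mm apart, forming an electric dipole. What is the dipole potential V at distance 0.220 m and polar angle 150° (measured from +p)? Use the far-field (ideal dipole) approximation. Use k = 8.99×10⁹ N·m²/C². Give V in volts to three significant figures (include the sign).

V ≈ -10.8 V

Dipole moment p = qd = (7.37×10⁻⁹ C)(0.00910 m) = 6.707×10⁻¹¹ C·m.
The dipole potential is V = kp cosθ / r².
V = (8.99×10⁹)(6.707×10⁻¹¹)·cos150° / (0.220)² = -10.79 V.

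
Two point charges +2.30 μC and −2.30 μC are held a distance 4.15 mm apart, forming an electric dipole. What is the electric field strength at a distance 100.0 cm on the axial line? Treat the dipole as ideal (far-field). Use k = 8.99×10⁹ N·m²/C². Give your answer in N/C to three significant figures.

E ≈ 172 N/C

Dipole moment p = qd = (2.30×10⁻⁶ C)(0.00415 m) = 9.545×10⁻⁹ C·m.
On the dipole axis E = 2kp/r³.
E = 2·(8.99×10⁹)(9.545×10⁻⁹) / (1.00)³ = 171.6 N/C.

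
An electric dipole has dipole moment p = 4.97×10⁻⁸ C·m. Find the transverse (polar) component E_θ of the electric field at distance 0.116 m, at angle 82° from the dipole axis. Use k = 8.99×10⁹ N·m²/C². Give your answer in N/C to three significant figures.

For a dipole, E_θ = (kp sinθ)/r³.
kp/r³ = (8.99×10⁹)(4.97×10⁻⁸)/(0.116)³ = 2.862×10⁵ N/C.
E_θ = 2.862×10⁵·sin82° = 2.835×10⁵ N/C.

E_θ ≈ 2.83×10⁵ N/C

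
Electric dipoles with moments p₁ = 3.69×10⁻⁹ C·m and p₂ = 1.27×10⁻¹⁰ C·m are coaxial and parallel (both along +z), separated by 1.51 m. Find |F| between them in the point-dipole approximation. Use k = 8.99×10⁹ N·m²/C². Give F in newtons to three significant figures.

F ≈ 4.86×10⁻⁹ N

On-axis field of dipole 1 at distance r: E = 2kp₁/r³. Force on dipole 2 is F = p₂·dE/dr (gradient along axis).
dE/dr = −6kp₁/r⁴, so |F| = 6kp₁p₂/r⁴ (attractive for aligned moments).
F = 6(8.99×10⁹)(3.69×10⁻⁹)(1.27×10⁻¹⁰)/(1.51)⁴ = 4.862×10⁻⁹ N.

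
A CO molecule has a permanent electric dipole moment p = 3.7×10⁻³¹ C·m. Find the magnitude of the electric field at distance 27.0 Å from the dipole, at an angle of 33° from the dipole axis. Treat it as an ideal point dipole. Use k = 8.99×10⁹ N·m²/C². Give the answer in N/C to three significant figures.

At angle θ the dipole field magnitude is E = (kp/r³)·√(1 + 3cos²θ).
kp/r³ = (8.99×10⁹)(3.70×10⁻³¹) / (2.70×10⁻⁹)³ = 1.690×10⁵ N/C.
√(1 + 3cos²33°) = √(1 + 3·0.7034) = √3.1101 ≈ 1.7635.
E ≈ 1.690×10⁵ × 1.764 = 2.980×10⁵ N/C.

E ≈ 2.98×10⁵ N/C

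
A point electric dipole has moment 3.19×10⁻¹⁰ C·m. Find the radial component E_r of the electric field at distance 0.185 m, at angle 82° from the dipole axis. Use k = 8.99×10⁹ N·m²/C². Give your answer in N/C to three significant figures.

E_r ≈ 126 N/C

For a dipole, E_r = (2kp cosθ)/r³.
kp/r³ = (8.99×10⁹)(3.19×10⁻¹⁰)/(0.185)³ = 452.9 N/C.
E_r = 2·452.9·cos82° = 126.1 N/C.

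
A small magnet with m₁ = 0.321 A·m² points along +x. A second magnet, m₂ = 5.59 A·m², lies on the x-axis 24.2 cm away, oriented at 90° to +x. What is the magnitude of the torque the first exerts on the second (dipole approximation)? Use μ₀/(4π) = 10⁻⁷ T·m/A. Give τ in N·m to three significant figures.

Dipole B is on the axis of dipole A, so B₁ there is axial: B₁ = (μ₀/4π)·2m₁/r³ along +x.
B₁ = 2(10⁻⁷)(0.321)/(0.242)³ = 4.530×10⁻⁶ T.
τ = m₂ B₁ sinθ.
τ = (5.59)(4.530×10⁻⁶)·sin90° = 2.532×10⁻⁵ N·m.

τ ≈ 2.53×10⁻⁵ N·m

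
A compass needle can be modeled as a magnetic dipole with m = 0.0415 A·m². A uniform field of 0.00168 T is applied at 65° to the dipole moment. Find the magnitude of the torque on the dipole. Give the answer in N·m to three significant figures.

τ ≈ 6.32×10⁻⁵ N·m

Torque on a magnetic dipole: τ = mB sinθ.
τ = (0.0415)(0.00168)·sin65° = 6.319×10⁻⁵ N·m.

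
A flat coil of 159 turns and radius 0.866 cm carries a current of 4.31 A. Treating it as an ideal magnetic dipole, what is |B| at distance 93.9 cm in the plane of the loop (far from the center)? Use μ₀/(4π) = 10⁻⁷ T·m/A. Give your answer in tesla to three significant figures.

B ≈ 1.95×10⁻⁸ T

m = NIA = NIπa² = 159·(4.31)·π·(0.00866)² = 0.1615 A·m².
In the equatorial plane B = (μ₀/4π)·m/r³ (half the axial value).
B = (10⁻⁷)·(0.1615) / (0.939)³ = 1.951×10⁻⁸ T.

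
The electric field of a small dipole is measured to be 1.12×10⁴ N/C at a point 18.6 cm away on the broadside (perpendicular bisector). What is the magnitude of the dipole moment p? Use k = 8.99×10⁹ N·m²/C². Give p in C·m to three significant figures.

p ≈ 8.02×10⁻⁹ C·m

In the equatorial plane E = kp/r³, so p = Er³/(k).
p = (1.12×10⁴)·(0.186)³ / (8.99×10⁹) = 8.017×10⁻⁹ C·m.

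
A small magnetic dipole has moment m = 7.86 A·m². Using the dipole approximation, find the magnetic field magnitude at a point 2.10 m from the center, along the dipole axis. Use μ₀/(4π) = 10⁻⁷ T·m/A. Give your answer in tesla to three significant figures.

B ≈ 1.70×10⁻⁷ T

On axis B = (μ₀/4π)·2m/r³.
B = 2·(10⁻⁷)·(7.86) / (2.10)³ = 1.697×10⁻⁷ T.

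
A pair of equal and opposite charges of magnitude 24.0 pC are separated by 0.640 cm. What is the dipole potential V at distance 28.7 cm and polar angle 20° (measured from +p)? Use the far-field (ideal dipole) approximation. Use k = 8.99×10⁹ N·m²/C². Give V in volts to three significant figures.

Dipole moment p = qd = (2.40×10⁻¹¹ C)(0.00640 m) = 1.536×10⁻¹³ C·m.
The dipole potential is V = kp cosθ / r².
V = (8.99×10⁹)(1.536×10⁻¹³)·cos20° / (0.287)² = 0.01575 V.

V ≈ 0.0158 V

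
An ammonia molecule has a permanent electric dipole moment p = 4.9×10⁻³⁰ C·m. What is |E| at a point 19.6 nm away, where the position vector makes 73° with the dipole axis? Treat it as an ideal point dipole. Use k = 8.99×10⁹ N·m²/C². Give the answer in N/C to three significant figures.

At angle θ the dipole field magnitude is E = (kp/r³)·√(1 + 3cos²θ).
kp/r³ = (8.99×10⁹)(4.90×10⁻³⁰) / (1.96×10⁻⁸)³ = 5850 N/C.
√(1 + 3cos²73°) = √(1 + 3·0.0855) = √1.2564 ≈ 1.1209.
E ≈ 5850 × 1.121 = 6558 N/C.

E ≈ 6560 N/C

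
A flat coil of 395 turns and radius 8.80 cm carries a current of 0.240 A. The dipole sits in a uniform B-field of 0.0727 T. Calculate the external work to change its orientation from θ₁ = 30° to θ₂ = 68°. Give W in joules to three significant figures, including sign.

m = NIA = NIπa² = 395·(0.240)·π·(0.0880)² = 2.306 A·m².
W_ext = ΔU = −mB cosθ₂ + mB cosθ₁ = mB(cosθ₁ − cosθ₂).
W = (2.306)(0.0727)·(cos30° − cos68°) = (0.1676)·(+0.4914) = 0.08238 J.

W ≈ 0.0824 J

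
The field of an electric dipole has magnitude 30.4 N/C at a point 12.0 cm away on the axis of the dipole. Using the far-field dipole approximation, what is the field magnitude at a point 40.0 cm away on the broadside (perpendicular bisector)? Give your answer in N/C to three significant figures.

Dipole fields scale as 1/r³ in the far field.
The axial field is twice the equatorial field at the same r, so the geometry factor is 1/2.
E₂ = E₁ · (1/2) · (r₁/r₂)³ = 30.4 · 0.5 · (12.0/40.0)³.
(r₁/r₂)³ = (0.3)³ = 0.027.
E₂ ≈ 0.4104 N/C.

E ≈ 0.410 N/C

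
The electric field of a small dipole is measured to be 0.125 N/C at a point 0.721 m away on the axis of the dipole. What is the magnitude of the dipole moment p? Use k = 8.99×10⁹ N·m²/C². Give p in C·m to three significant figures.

On axis E = 2kp/r³, so p = Er³/(2k).
p = (0.125)·(0.721)³ / (2·8.99×10⁹) = 2.606×10⁻¹² C·m.

p ≈ 2.61×10⁻¹² C·m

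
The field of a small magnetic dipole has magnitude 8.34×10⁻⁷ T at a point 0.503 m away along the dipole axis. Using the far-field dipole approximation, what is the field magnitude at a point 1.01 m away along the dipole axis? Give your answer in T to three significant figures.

Dipole fields scale as 1/r³ in the far field; the geometry is the same at both points.
B₂ = B₁ · (r₁/r₂)³ = 8.34×10⁻⁷ · (0.503/1.01)³.
(r₁/r₂)³ = (0.498)³ = 0.1235.
B₂ ≈ 1.030×10⁻⁷ T.

B ≈ 1.03×10⁻⁷ T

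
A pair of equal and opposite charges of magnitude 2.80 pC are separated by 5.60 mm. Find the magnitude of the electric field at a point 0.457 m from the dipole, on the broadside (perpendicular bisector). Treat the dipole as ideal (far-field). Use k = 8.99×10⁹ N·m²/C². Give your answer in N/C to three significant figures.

E ≈ 0.00148 N/C

Dipole moment p = qd = (2.80×10⁻¹² C)(0.00560 m) = 1.568×10⁻¹⁴ C·m.
On the perpendicular bisector E = kp/r³ (half the axial value at the same distance).
E = (8.99×10⁹)(1.568×10⁻¹⁴) / (0.457)³ = 0.001477 N/C.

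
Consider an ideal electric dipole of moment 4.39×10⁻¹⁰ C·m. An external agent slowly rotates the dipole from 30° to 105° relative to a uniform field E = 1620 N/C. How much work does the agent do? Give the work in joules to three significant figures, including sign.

W ≈ 8.00×10⁻⁷ J

W_ext = ΔU = U(θ₂) − U(θ₁) = −pE cosθ₂ − (−pE cosθ₁) = pE(cosθ₁ − cosθ₂).
W = (4.39×10⁻¹⁰)(1620)·(cos30° − cos105°) = (7.112×10⁻⁷)·(+1.1248) = 8.000×10⁻⁷ J.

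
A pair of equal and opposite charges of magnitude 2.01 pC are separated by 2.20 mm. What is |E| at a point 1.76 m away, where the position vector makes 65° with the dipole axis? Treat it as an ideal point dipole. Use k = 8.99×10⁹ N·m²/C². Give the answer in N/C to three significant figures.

Dipole moment p = qd = (2.01×10⁻¹² C)(0.00220 m) = 4.422×10⁻¹⁵ C·m.
At angle θ the dipole field magnitude is E = (kp/r³)·√(1 + 3cos²θ).
kp/r³ = (8.99×10⁹)(4.422×10⁻¹⁵) / (1.76)³ = 7.292×10⁻⁶ N/C.
√(1 + 3cos²65°) = √(1 + 3·0.1786) = √1.5358 ≈ 1.2393.
E ≈ 7.292×10⁻⁶ × 1.239 = 9.037×10⁻⁶ N/C.

E ≈ 9.04×10⁻⁶ N/C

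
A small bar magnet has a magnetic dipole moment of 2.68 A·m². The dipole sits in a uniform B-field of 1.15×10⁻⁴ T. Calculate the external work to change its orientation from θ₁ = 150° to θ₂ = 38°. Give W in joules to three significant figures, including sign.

W_ext = ΔU = −mB cosθ₂ + mB cosθ₁ = mB(cosθ₁ − cosθ₂).
W = (2.68)(1.15×10⁻⁴)·(cos150° − cos38°) = (3.082×10⁻⁴)·(-1.6540) = -5.098×10⁻⁴ J.

W ≈ -5.10×10⁻⁴ J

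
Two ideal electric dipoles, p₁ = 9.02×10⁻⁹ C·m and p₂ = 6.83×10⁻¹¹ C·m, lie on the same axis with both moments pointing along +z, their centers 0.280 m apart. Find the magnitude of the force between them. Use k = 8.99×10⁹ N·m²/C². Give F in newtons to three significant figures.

On-axis field of dipole 1 at distance r: E = 2kp₁/r³. Force on dipole 2 is F = p₂·dE/dr (gradient along axis).
dE/dr = −6kp₁/r⁴, so |F| = 6kp₁p₂/r⁴ (attractive for aligned moments).
F = 6(8.99×10⁹)(9.02×10⁻⁹)(6.83×10⁻¹¹)/(0.280)⁴ = 5.406×10⁻⁶ N.

F ≈ 5.41×10⁻⁶ N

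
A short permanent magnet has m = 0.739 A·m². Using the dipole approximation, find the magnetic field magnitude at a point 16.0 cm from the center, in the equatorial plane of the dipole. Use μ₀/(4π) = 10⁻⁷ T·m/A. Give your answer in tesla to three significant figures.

In the equatorial plane B = (μ₀/4π)·m/r³ (half the axial value).
B = (10⁻⁷)·(0.739) / (0.160)³ = 1.804×10⁻⁵ T.

B ≈ 1.80×10⁻⁵ T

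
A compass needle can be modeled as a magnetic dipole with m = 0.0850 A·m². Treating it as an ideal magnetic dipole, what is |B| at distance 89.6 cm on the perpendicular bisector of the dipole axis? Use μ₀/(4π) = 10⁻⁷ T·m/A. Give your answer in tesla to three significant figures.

B ≈ 1.18×10⁻⁸ T

In the equatorial plane B = (μ₀/4π)·m/r³ (half the axial value).
B = (10⁻⁷)·(0.0850) / (0.896)³ = 1.182×10⁻⁸ T.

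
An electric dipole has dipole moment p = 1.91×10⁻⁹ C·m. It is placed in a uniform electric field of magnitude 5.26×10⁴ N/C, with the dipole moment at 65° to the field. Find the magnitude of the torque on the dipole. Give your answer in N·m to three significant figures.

τ ≈ 9.11×10⁻⁵ N·m

Torque on an electric dipole: τ = pE sinθ.
τ = (1.91×10⁻⁹)(5.26×10⁴)·sin65° = 9.105×10⁻⁵ N·m.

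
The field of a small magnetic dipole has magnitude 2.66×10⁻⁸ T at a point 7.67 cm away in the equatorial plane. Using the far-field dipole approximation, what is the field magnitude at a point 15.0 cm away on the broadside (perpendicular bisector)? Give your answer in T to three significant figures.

B ≈ 3.56×10⁻⁹ T

Dipole fields scale as 1/r³ in the far field; the geometry is the same at both points.
B₂ = B₁ · (r₁/r₂)³ = 2.66×10⁻⁸ · (7.67/15.0)³.
(r₁/r₂)³ = (0.5113)³ = 0.1337.
B₂ ≈ 3.556×10⁻⁹ T.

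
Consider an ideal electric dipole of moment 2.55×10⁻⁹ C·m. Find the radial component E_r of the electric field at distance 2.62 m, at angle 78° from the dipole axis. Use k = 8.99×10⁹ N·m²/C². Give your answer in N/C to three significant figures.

E_r ≈ 0.530 N/C

For a dipole, E_r = (2kp cosθ)/r³.
kp/r³ = (8.99×10⁹)(2.55×10⁻⁹)/(2.62)³ = 1.275 N/C.
E_r = 2·1.275·cos78° = 0.5300 N/C.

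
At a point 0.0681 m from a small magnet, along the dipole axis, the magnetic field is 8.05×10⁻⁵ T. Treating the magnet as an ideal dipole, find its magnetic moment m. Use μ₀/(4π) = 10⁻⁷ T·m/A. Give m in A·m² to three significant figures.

m ≈ 0.127 A·m²

On axis B = (μ₀/4π)·2m/r³, so m = Br³·4π/(μ₀·2).
m = (8.05×10⁻⁵)·(0.0681)³ / (2·10⁻⁷) = 0.1271 A·m².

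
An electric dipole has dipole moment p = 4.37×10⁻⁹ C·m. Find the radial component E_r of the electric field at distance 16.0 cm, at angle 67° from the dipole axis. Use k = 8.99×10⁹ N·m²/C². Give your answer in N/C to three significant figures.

For a dipole, E_r = (2kp cosθ)/r³.
kp/r³ = (8.99×10⁹)(4.37×10⁻⁹)/(0.160)³ = 9591 N/C.
E_r = 2·9591·cos67° = 7495 N/C.

E_r ≈ 7500 N/C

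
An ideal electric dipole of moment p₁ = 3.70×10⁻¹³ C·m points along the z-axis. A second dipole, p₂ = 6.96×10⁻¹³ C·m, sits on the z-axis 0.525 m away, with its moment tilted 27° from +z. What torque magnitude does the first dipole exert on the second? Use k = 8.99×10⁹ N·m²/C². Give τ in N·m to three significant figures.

τ ≈ 1.45×10⁻¹⁴ N·m

The second dipole sits on the axis of the first, so the field there is axial: E₁ = 2kp₁/r³ along +z.
E₁ = 2(8.99×10⁹)(3.70×10⁻¹³)/(0.525)³ = 0.04597 N/C.
Torque on the second dipole: τ = p₂ E₁ sinθ.
τ = (6.96×10⁻¹³)(0.04597)·sin27° = 1.453×10⁻¹⁴ N·m.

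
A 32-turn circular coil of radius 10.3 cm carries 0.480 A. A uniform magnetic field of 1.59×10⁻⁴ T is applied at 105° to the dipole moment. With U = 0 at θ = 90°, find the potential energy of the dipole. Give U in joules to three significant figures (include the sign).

m = NIA = NIπa² = 32·(0.480)·π·(0.103)² = 0.5119 A·m².
U = −m·B = −mB cosθ.
U = −(0.5119)(1.59×10⁻⁴)·cos105° = 2.107×10⁻⁵ J.

U ≈ 2.11×10⁻⁵ J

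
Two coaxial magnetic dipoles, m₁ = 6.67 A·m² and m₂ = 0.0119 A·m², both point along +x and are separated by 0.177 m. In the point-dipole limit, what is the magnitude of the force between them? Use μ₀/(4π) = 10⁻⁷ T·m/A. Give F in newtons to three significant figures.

On-axis B of dipole 1: B = (μ₀/4π)·2m₁/r³. Force on dipole 2: F = m₂·dB/dr.
dB/dr = −(μ₀/4π)·6m₁/r⁴, so |F| = (μ₀/4π)·6m₁m₂/r⁴.
F = 6(10⁻⁷)(6.67)(0.0119)/(0.177)⁴ = 4.852×10⁻⁵ N.

F ≈ 4.85×10⁻⁵ N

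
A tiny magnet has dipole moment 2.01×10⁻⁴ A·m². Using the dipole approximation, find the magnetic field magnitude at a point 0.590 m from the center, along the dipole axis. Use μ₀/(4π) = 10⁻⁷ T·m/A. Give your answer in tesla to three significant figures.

B ≈ 1.96×10⁻¹⁰ T

On axis B = (μ₀/4π)·2m/r³.
B = 2·(10⁻⁷)·(2.01×10⁻⁴) / (0.590)³ = 1.957×10⁻¹⁰ T.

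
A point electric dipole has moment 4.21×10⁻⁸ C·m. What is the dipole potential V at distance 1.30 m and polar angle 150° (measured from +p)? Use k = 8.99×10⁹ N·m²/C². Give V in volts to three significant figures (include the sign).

V ≈ -194 V

The dipole potential is V = kp cosθ / r².
V = (8.99×10⁹)(4.21×10⁻⁸)·cos150° / (1.30)² = -193.9 V.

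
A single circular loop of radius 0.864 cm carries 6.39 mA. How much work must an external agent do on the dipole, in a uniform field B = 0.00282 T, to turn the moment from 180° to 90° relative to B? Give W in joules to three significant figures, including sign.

W ≈ -4.23×10⁻⁹ J

Magnetic moment m = IA = Iπa² = (0.00639)·π·(0.00864)² = 1.499×10⁻⁶ A·m².
W_ext = ΔU = −mB cosθ₂ + mB cosθ₁ = mB(cosθ₁ − cosθ₂).
W = (1.499×10⁻⁶)(0.00282)·(cos180° − cos90°) = (4.227×10⁻⁹)·(-1.0000) = -4.227×10⁻⁹ J.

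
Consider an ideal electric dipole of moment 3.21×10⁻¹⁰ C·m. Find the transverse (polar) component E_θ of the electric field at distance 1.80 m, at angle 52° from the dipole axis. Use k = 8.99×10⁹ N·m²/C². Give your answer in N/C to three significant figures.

E_θ ≈ 0.390 N/C

For a dipole, E_θ = (kp sinθ)/r³.
kp/r³ = (8.99×10⁹)(3.21×10⁻¹⁰)/(1.80)³ = 0.4948 N/C.
E_θ = 0.4948·sin52° = 0.3899 N/C.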